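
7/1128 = 7/1128 =0.01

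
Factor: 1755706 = 2^1*877853^1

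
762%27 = 6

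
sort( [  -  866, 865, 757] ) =[ - 866, 757,865 ] 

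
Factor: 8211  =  3^1 * 7^1 * 17^1*23^1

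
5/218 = 5/218= 0.02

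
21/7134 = 7/2378 = 0.00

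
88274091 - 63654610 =24619481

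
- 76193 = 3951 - 80144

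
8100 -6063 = 2037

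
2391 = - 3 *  (-797)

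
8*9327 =74616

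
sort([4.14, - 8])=[ - 8,4.14] 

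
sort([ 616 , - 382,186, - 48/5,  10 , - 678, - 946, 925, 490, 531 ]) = [ - 946, - 678,  -  382,-48/5 , 10,186,490, 531,616,925 ] 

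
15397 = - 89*( - 173)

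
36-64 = - 28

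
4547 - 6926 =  - 2379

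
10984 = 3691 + 7293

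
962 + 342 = 1304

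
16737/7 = 2391 = 2391.00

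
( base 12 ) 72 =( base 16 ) 56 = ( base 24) 3e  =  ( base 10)86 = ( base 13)68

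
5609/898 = 5609/898=6.25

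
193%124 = 69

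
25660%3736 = 3244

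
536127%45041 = 40676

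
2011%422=323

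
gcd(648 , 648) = 648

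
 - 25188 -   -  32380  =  7192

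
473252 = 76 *6227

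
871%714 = 157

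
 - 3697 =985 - 4682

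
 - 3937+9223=5286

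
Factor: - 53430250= - 2^1*5^3*213721^1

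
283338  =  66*4293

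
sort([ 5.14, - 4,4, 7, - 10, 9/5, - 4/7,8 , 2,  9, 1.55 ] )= [ - 10, - 4, - 4/7, 1.55 , 9/5,2,4, 5.14, 7, 8, 9 ]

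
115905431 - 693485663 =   -  577580232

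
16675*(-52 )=-867100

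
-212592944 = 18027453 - 230620397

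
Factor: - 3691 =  - 3691^1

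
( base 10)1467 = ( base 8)2673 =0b10110111011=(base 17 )515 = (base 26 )24B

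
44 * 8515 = 374660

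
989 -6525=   -  5536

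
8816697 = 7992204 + 824493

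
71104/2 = 35552=   35552.00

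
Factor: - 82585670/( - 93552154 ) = 5^1*8258567^1*46776077^( - 1 ) = 41292835/46776077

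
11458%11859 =11458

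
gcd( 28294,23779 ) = 301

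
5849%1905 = 134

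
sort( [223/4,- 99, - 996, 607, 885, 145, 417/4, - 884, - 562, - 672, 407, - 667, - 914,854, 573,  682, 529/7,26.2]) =[ - 996, - 914, - 884, - 672, - 667, - 562, - 99,26.2, 223/4, 529/7 , 417/4, 145, 407, 573, 607, 682,854, 885]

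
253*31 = 7843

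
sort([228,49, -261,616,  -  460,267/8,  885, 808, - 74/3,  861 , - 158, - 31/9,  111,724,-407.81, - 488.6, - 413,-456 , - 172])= [ - 488.6, - 460, - 456 , -413, - 407.81,  -  261, - 172, - 158, - 74/3, - 31/9,  267/8,49, 111,228,616,724, 808,861,885 ]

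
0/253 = 0 = 0.00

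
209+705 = 914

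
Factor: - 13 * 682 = -2^1 *11^1*13^1* 31^1 = - 8866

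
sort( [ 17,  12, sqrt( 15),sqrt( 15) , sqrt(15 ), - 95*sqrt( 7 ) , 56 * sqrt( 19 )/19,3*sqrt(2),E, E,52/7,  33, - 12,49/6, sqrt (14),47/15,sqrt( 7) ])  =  [ - 95*sqrt( 7) , - 12,sqrt(7),E,E , 47/15,sqrt(14),sqrt( 15),  sqrt( 15),  sqrt( 15),3*sqrt(2),52/7 , 49/6,12,56*sqrt( 19) /19,17, 33] 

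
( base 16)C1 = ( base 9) 234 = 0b11000001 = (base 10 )193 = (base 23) 89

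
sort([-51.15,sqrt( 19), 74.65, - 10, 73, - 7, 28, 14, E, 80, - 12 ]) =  [ - 51.15, - 12, - 10,-7, E,sqrt(19), 14  ,  28,73,74.65,80]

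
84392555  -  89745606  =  -5353051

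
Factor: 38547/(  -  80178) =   -  2^( - 1)*3^1*7^(  -  1 ) * 23^(-1 )*83^( - 1 )*4283^1 = -12849/26726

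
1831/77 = 1831/77 = 23.78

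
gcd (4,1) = 1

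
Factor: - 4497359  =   - 4497359^1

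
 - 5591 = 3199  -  8790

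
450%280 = 170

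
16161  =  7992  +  8169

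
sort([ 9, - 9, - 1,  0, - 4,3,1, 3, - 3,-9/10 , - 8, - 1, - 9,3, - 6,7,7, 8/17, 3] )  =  [ - 9, - 9, - 8,-6,  -  4, - 3, - 1,-1,-9/10 , 0,8/17 , 1, 3, 3, 3, 3, 7, 7, 9]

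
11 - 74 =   -  63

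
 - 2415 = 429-2844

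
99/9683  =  99/9683 = 0.01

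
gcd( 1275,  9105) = 15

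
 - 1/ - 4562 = 1/4562 = 0.00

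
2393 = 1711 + 682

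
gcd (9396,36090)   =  18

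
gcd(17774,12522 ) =2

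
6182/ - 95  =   - 6182/95= - 65.07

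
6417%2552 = 1313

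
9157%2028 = 1045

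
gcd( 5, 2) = 1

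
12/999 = 4/333 = 0.01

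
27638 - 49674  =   - 22036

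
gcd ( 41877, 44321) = 47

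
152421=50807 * 3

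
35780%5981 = 5875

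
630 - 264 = 366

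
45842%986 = 486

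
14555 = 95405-80850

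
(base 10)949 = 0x3b5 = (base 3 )1022011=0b1110110101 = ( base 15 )434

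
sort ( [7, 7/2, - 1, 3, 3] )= [-1, 3, 3,7/2, 7 ] 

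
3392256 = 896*3786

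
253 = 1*253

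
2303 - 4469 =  - 2166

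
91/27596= 91/27596 = 0.00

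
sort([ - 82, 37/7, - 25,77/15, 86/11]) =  [-82, - 25,77/15, 37/7, 86/11 ] 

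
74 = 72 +2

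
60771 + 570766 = 631537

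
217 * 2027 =439859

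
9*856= 7704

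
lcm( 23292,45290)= 815220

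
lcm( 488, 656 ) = 40016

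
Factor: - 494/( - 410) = 5^( - 1) * 13^1*19^1 *41^( - 1) = 247/205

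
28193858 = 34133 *826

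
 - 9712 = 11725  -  21437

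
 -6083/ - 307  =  6083/307 = 19.81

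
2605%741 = 382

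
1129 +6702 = 7831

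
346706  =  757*458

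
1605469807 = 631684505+973785302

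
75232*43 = 3234976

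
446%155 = 136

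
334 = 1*334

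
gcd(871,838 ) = 1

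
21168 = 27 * 784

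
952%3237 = 952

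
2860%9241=2860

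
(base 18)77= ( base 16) 85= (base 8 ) 205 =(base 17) 7e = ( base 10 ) 133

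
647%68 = 35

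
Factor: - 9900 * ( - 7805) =2^2*3^2 * 5^3 * 7^1*11^1*223^1 = 77269500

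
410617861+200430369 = 611048230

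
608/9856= 19/308 = 0.06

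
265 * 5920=1568800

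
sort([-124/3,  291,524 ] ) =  [ -124/3,291, 524 ]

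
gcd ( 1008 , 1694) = 14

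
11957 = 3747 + 8210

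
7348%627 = 451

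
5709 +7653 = 13362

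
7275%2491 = 2293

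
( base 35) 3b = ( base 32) 3k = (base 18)68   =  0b1110100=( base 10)116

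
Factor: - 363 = -3^1*11^2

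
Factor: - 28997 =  - 107^1*271^1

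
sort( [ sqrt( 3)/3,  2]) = [sqrt (3 ) /3,2]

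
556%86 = 40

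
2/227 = 2/227 =0.01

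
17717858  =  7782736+9935122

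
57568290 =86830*663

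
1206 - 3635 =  - 2429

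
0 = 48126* 0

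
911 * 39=35529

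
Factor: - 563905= -5^1*29^1*3889^1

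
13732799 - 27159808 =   -  13427009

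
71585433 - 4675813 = 66909620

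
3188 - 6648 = -3460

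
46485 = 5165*9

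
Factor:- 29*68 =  - 1972 = - 2^2*17^1*29^1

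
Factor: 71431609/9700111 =71^1*197^1*5107^1*9700111^( - 1 )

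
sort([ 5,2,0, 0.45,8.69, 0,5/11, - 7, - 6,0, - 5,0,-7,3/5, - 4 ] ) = [ - 7,-7, - 6, - 5,  -  4 , 0,0,0 , 0 , 0.45,  5/11,3/5, 2, 5, 8.69]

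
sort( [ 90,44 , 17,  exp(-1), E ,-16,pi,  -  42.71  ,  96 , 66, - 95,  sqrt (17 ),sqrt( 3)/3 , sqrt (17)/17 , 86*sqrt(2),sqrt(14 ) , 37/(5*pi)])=[ - 95, - 42.71, - 16,sqrt( 17)/17, exp( - 1),sqrt( 3)/3, 37/ (5 * pi),E, pi , sqrt( 14), sqrt( 17 ),17, 44 , 66, 90,  96,86 * sqrt( 2)]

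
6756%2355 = 2046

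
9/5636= 9/5636 = 0.00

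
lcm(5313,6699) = 154077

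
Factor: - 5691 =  - 3^1*7^1* 271^1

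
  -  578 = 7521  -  8099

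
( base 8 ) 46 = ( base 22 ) 1G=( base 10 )38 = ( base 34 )14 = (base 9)42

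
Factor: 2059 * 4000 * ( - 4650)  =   - 2^6*3^1*5^5*29^1  *31^1*71^1   =  - 38297400000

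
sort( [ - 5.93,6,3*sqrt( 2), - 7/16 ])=[ - 5.93, - 7/16,3*sqrt (2),6 ] 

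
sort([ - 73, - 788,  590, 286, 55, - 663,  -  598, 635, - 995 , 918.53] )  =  [- 995 , - 788,  -  663, - 598, - 73, 55,286,590, 635,918.53]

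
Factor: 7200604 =2^2*709^1 * 2539^1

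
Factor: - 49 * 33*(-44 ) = 2^2*3^1*7^2*11^2 = 71148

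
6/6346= 3/3173 = 0.00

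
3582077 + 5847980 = 9430057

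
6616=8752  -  2136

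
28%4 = 0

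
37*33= 1221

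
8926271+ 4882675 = 13808946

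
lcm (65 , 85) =1105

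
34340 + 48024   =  82364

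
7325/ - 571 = -7325/571 = - 12.83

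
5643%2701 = 241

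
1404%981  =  423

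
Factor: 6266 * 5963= 37364158= 2^1*13^1*67^1*89^1*241^1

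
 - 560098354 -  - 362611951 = -197486403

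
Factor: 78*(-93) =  -2^1 * 3^2*13^1*31^1=- 7254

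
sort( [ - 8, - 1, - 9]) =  [ - 9,-8, - 1]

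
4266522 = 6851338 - 2584816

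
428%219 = 209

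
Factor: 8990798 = 2^1*139^1*32341^1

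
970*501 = 485970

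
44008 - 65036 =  - 21028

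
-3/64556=-3/64556 = -0.00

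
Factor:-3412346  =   - 2^1 * 7^1*223^1  *1093^1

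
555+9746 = 10301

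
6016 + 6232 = 12248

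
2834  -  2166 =668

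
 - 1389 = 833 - 2222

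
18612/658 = 198/7 = 28.29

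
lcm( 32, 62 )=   992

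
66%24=18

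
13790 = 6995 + 6795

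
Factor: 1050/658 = 3^1*5^2 * 47^( - 1) = 75/47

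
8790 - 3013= 5777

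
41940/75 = 2796/5 = 559.20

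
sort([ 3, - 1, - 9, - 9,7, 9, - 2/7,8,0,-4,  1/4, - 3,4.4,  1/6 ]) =[ - 9,-9, - 4, - 3, - 1,  -  2/7,0, 1/6,1/4,3,4.4,7,8, 9 ] 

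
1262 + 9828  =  11090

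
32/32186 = 16/16093 = 0.00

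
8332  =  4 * 2083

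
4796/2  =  2398 = 2398.00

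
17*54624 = 928608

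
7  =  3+4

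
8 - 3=5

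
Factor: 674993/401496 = 2^( - 3)*3^( - 1 ) * 11^1 * 16729^ ( - 1)*61363^1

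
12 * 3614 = 43368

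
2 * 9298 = 18596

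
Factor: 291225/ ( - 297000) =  - 2^( - 3 )*3^( - 2 )*5^ ( - 1)*353^1 = - 353/360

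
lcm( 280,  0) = 0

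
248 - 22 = 226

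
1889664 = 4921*384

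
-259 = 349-608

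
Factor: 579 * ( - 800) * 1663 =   -  770301600  =  - 2^5*3^1*5^2 *193^1*1663^1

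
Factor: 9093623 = 7^1*11^1*17^1*6947^1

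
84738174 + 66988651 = 151726825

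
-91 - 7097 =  - 7188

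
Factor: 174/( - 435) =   -  2^1 *5^(  -  1)= - 2/5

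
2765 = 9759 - 6994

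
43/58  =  43/58= 0.74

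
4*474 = 1896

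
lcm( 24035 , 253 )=24035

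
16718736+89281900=106000636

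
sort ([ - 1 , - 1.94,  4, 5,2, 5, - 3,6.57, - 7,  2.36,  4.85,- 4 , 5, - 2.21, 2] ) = [ - 7, - 4, - 3, - 2.21, - 1.94, - 1,2,2,2.36,4,4.85, 5,  5,5,  6.57] 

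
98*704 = 68992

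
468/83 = 5 + 53/83 = 5.64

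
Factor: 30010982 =2^1 * 15005491^1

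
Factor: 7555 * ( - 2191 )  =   - 16553005= - 5^1  *7^1*313^1*1511^1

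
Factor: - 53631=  -3^2*59^1 * 101^1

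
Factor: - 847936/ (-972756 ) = 211984/243189 = 2^4 * 3^( - 3 )*9007^ ( - 1 ) *13249^1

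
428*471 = 201588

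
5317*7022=37335974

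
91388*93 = 8499084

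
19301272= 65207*296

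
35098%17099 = 900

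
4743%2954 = 1789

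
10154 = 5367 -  - 4787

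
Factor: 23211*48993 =1137176523 = 3^3*7^1*2333^1*2579^1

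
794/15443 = 794/15443 = 0.05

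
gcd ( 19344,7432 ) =8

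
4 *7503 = 30012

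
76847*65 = 4995055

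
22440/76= 5610/19 = 295.26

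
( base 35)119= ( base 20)339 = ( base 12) 899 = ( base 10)1269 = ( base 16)4F5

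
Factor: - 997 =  - 997^1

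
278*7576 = 2106128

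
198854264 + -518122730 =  - 319268466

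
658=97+561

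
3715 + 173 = 3888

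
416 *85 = 35360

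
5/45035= 1/9007 = 0.00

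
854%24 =14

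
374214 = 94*3981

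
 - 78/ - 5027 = 78/5027 = 0.02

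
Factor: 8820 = 2^2 * 3^2 * 5^1*7^2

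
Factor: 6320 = 2^4*5^1*79^1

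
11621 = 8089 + 3532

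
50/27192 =25/13596 =0.00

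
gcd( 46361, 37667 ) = 7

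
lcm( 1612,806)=1612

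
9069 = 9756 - 687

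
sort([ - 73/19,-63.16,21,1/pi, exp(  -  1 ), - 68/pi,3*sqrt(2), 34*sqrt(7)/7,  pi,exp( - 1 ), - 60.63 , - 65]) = [ - 65, - 63.16, - 60.63, - 68/pi,  -  73/19,1/pi,exp(  -  1),exp( - 1 ),pi,3  *sqrt( 2), 34 * sqrt (7)/7,21]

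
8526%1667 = 191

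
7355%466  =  365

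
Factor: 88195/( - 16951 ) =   -  5^1*11^( -1)*23^( - 1)*31^1*67^ ( - 1 )*569^1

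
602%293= 16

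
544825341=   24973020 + 519852321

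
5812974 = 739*7866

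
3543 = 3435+108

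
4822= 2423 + 2399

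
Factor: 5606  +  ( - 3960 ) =2^1 * 823^1= 1646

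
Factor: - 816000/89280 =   -  850/93 = -  2^1*3^( - 1 ) *5^2*17^1*31^(  -  1 )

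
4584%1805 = 974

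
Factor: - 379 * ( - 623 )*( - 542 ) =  - 127975414=- 2^1*7^1 * 89^1*271^1*379^1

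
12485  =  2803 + 9682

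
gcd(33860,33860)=33860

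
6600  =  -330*(  -  20)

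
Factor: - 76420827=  - 3^5*7^1*44927^1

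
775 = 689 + 86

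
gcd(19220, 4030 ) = 310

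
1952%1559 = 393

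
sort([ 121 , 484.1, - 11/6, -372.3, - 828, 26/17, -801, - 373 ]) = [ - 828, - 801 , - 373 , - 372.3,  -  11/6,26/17, 121 , 484.1 ]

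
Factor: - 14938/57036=- 2^ ( - 1 ) * 3^( - 1)*7^( - 1 )* 11^1=- 11/42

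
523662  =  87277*6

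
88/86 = 44/43 = 1.02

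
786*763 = 599718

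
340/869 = 340/869 = 0.39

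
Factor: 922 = 2^1*461^1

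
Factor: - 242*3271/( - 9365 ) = 2^1*5^( - 1) * 11^2 * 1873^ ( - 1 )* 3271^1 = 791582/9365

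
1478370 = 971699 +506671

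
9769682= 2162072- - 7607610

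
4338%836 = 158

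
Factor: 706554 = 2^1*3^2*17^1*2309^1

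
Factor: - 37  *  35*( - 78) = 2^1*3^1*5^1*7^1 * 13^1 * 37^1 = 101010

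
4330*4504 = 19502320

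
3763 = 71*53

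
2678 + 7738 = 10416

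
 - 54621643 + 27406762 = -27214881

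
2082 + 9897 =11979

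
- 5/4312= - 1 + 4307/4312 = - 0.00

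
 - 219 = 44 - 263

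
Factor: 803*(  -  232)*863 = - 2^3*11^1*29^1*73^1*863^1   =  - 160773448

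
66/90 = 11/15 = 0.73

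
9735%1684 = 1315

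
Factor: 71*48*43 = 146544= 2^4*3^1*43^1*71^1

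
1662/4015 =1662/4015 = 0.41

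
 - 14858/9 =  - 14858/9 = - 1650.89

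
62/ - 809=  - 1 + 747/809 =- 0.08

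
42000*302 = 12684000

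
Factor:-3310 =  - 2^1*5^1 * 331^1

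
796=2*398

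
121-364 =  - 243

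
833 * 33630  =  28013790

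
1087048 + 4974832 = 6061880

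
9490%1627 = 1355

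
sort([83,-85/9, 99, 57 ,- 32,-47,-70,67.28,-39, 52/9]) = [ - 70, - 47,-39 ,-32,-85/9, 52/9, 57, 67.28, 83, 99] 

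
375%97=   84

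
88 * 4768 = 419584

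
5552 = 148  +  5404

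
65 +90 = 155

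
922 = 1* 922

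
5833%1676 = 805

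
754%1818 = 754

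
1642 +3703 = 5345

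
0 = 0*(  -  62560 )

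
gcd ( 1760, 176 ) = 176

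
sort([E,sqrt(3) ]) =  [sqrt(3),E] 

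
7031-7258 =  - 227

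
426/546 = 71/91 = 0.78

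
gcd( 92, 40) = 4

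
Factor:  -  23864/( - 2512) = 2^(-1)*19^1 = 19/2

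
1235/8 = 1235/8 = 154.38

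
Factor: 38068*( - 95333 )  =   -2^2*7^1*31^1 * 307^1*13619^1 = - 3629136644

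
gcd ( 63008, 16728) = 8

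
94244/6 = 15707 + 1/3=15707.33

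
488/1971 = 488/1971 = 0.25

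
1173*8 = 9384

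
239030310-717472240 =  - 478441930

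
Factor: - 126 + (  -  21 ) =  - 3^1 *7^2 = - 147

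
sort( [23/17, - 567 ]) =[-567,23/17]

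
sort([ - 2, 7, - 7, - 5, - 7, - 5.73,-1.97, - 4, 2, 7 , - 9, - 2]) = [ - 9, - 7, - 7,  -  5.73, - 5, - 4,  -  2, - 2, - 1.97,2 , 7,7 ] 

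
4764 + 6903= 11667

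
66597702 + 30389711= 96987413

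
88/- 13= - 7 + 3/13 = -  6.77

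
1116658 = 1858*601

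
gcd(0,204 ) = 204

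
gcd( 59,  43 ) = 1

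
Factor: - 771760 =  - 2^4 * 5^1 * 11^1 * 877^1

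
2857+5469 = 8326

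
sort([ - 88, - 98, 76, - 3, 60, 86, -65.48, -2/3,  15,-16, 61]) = [ - 98, - 88, - 65.48, - 16,  -  3, - 2/3 , 15,60,61,76 , 86]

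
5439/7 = 777 = 777.00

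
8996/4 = 2249 = 2249.00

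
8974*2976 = 26706624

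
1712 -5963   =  -4251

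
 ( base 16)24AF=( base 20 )139b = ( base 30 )AD1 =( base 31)9nt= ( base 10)9391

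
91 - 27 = 64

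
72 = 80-8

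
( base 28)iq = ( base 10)530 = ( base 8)1022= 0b1000010010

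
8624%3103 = 2418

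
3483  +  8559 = 12042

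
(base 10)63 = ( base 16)3f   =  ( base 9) 70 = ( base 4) 333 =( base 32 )1V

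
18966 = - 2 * ( - 9483)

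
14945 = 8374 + 6571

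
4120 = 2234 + 1886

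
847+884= 1731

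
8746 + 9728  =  18474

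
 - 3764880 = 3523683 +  - 7288563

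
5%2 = 1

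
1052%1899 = 1052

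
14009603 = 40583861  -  26574258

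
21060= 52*405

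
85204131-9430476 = 75773655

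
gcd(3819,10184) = 1273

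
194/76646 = 97/38323 = 0.00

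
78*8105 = 632190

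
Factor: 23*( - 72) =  - 1656 = - 2^3 * 3^2  *23^1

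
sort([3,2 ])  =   [ 2, 3] 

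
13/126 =13/126 = 0.10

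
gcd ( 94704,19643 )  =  1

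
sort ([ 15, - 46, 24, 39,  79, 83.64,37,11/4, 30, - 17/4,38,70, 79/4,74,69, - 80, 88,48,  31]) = [ - 80, - 46, - 17/4,11/4, 15,79/4, 24 , 30,31 , 37, 38 , 39,48,  69 , 70,74,79 , 83.64,  88 ]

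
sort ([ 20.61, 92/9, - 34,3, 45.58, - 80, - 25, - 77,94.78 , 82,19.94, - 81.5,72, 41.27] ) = [ - 81.5, - 80, - 77, - 34, - 25, 3,92/9,  19.94, 20.61, 41.27,45.58,72, 82, 94.78 ] 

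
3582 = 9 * 398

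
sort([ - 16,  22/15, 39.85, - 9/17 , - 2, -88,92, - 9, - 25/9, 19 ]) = [ - 88, - 16,  -  9, - 25/9,-2,- 9/17,22/15, 19,  39.85,  92 ]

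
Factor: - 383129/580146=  - 2^( - 1)*3^ ( - 1)*7^ ( - 1)*17^1*19^( - 1 )*31^1 = - 527/798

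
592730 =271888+320842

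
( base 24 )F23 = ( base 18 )18ef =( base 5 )234231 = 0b10000111110011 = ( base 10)8691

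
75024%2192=496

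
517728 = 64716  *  8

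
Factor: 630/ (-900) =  - 2^( - 1 ) * 5^( - 1)* 7^1 = - 7/10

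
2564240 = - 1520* (-1687 )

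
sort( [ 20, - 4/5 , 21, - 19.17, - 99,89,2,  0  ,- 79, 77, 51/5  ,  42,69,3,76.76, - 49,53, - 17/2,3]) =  [ - 99, - 79,-49, - 19.17,-17/2, - 4/5, 0,2,3,3, 51/5, 20, 21,42,53,69,76.76, 77, 89]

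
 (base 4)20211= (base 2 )1000100101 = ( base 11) 45a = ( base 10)549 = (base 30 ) I9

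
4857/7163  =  4857/7163=0.68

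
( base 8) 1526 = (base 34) P4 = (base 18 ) 2B8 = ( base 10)854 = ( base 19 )26i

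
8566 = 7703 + 863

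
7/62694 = 7/62694 = 0.00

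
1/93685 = 1/93685 = 0.00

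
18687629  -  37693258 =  - 19005629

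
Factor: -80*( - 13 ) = 1040 = 2^4*5^1*13^1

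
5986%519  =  277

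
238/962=119/481 = 0.25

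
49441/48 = 49441/48 = 1030.02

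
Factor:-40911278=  - 2^1*1559^1*13121^1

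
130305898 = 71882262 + 58423636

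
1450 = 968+482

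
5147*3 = 15441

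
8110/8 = 4055/4 = 1013.75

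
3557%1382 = 793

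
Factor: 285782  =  2^1*7^1 * 137^1*149^1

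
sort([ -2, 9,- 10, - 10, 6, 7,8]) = [ - 10,- 10, - 2,  6, 7 , 8, 9 ] 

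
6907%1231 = 752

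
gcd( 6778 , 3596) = 2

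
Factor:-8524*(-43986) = 2^3 *3^1*2131^1*7331^1 = 374936664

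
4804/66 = 72 + 26/33 = 72.79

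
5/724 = 5/724 = 0.01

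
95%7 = 4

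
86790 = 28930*3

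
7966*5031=40076946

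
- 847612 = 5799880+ - 6647492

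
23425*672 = 15741600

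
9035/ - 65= - 139/1 = - 139.00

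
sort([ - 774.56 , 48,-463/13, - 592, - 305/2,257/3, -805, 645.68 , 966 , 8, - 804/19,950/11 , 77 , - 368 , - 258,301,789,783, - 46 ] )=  [ - 805,-774.56, -592, - 368,- 258,  -  305/2, - 46,  -  804/19, - 463/13,8,48,77,257/3,  950/11,301 , 645.68,783,789,966]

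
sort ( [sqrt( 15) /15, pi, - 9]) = [  -  9,sqrt( 15)/15,pi ]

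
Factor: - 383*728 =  - 2^3*7^1 * 13^1*383^1  =  - 278824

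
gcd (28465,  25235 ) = 5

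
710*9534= 6769140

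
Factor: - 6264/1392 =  - 2^ ( - 1)*3^2=- 9/2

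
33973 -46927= - 12954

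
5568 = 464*12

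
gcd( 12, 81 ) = 3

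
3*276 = 828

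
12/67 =12/67 =0.18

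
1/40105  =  1/40105  =  0.00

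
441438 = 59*7482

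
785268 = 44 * 17847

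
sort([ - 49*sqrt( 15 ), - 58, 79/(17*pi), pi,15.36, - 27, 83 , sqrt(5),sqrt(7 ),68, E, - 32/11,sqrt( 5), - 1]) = [ - 49*sqrt (15), - 58,  -  27,-32/11, -1, 79/( 17*pi ),sqrt(5), sqrt( 5),  sqrt (7), E,pi, 15.36,68, 83]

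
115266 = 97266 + 18000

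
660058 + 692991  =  1353049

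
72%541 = 72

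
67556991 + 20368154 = 87925145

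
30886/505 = 61+81/505 = 61.16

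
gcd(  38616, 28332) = 12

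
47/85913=47/85913  =  0.00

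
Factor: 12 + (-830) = - 818 = - 2^1*409^1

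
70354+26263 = 96617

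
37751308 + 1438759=39190067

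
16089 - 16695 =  - 606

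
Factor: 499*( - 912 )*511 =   -  232549968 = -2^4*3^1 * 7^1 *19^1*73^1*499^1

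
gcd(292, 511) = 73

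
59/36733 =59/36733 = 0.00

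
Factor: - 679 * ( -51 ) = 34629 = 3^1*7^1*17^1*97^1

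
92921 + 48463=141384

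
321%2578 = 321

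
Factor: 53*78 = 4134 = 2^1*3^1 * 13^1 * 53^1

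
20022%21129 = 20022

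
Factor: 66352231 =11^1*6032021^1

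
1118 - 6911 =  - 5793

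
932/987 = 932/987 = 0.94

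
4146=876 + 3270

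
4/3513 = 4/3513 = 0.00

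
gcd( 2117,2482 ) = 73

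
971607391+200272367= 1171879758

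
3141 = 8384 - 5243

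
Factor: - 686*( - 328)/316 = 2^2 * 7^3 * 41^1*79^(-1 )= 56252/79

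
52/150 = 26/75 = 0.35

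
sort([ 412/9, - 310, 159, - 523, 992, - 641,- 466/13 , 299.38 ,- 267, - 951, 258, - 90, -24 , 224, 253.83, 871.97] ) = [  -  951, - 641, - 523, - 310, - 267,-90, -466/13,  -  24, 412/9,159, 224,253.83, 258,299.38,871.97,992] 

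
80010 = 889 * 90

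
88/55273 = 88/55273 = 0.00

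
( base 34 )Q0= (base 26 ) 180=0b1101110100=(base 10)884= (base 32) rk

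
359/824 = 359/824= 0.44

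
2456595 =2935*837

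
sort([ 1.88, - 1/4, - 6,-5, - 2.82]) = [ - 6, - 5, - 2.82, - 1/4,1.88 ] 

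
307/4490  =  307/4490=0.07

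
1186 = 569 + 617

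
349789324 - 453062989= -103273665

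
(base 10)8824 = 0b10001001111000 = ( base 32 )8jo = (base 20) 1214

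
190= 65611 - 65421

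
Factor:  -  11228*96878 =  - 2^3*7^1*59^1*401^1*821^1= -1087746184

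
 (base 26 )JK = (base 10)514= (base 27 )J1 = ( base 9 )631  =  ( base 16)202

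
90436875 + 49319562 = 139756437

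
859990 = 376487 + 483503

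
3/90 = 1/30 = 0.03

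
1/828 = 1/828=0.00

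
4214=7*602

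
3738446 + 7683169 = 11421615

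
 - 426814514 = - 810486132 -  - 383671618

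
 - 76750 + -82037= -158787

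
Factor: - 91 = -7^1*13^1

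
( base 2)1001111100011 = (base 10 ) 5091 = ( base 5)130331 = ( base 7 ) 20562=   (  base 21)bb9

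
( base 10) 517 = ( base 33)FM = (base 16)205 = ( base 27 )j4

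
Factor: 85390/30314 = 42695/15157 = 5^1*23^(-1)*659^( - 1 )*8539^1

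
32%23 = 9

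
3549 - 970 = 2579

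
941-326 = 615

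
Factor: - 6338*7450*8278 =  - 390871431800 = - 2^3*5^2*149^1*3169^1 * 4139^1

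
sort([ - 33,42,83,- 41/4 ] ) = [-33, - 41/4, 42, 83 ]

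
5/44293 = 5/44293 =0.00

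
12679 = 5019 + 7660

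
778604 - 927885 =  - 149281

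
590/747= 590/747  =  0.79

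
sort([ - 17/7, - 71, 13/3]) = [ - 71, - 17/7,13/3 ]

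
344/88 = 43/11 = 3.91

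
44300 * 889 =39382700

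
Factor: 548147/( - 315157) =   -  97^1*113^( - 1)*2789^(-1)*5651^1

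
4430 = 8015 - 3585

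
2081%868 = 345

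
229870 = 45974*5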